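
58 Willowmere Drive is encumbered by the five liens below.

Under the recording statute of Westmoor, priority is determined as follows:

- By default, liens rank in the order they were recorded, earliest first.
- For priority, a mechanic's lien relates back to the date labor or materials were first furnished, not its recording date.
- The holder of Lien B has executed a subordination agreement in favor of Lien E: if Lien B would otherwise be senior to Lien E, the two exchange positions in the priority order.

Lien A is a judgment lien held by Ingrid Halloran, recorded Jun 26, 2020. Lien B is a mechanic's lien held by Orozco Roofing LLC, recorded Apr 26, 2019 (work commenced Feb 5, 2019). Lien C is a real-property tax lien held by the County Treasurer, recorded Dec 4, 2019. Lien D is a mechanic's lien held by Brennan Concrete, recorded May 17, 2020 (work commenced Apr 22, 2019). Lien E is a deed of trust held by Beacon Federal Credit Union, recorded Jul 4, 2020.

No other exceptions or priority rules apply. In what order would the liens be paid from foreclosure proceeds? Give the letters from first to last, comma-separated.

First, effective dates: B relates back to Feb 5, 2019 (work commenced); D is treated as recorded Apr 22, 2019, the work-commencement date.
Sorted by effective date: B (Feb 5, 2019), D (Apr 22, 2019), C (Dec 4, 2019), A (Jun 26, 2020), E (Jul 4, 2020).
The subordination applies — B was senior to E — so B and E swap.

E, D, C, A, B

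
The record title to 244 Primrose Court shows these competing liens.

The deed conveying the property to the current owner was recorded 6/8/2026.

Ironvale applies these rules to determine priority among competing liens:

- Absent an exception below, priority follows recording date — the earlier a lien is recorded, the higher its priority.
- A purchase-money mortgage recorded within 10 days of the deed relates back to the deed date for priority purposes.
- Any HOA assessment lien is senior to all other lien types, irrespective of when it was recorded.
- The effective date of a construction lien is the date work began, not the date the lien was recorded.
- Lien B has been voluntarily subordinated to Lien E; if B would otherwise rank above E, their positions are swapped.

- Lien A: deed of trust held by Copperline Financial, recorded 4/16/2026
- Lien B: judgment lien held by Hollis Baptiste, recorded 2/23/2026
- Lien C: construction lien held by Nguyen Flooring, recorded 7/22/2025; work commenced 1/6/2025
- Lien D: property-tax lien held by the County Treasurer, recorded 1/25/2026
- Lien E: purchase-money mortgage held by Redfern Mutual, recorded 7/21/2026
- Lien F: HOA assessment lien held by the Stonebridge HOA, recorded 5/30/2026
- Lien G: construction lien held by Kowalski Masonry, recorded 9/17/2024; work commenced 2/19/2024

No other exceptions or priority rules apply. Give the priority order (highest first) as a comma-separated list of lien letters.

F, G, C, D, E, A, B

Adjusting effective dates: C's effective date is 1/6/2025, when work began; E was recorded 43 days after the deed, outside the 10-day window, so it keeps its recording date; G relates back to 2/19/2024 (work commenced).
As an HOA assessment lien, F is senior to every other lien.
The other liens, earliest effective date first: G (2/19/2024), C (1/6/2025), D (1/25/2026), B (2/23/2026), A (4/16/2026), E (7/21/2026).
B would otherwise be senior to E, so under the subordination agreement B and E exchange positions.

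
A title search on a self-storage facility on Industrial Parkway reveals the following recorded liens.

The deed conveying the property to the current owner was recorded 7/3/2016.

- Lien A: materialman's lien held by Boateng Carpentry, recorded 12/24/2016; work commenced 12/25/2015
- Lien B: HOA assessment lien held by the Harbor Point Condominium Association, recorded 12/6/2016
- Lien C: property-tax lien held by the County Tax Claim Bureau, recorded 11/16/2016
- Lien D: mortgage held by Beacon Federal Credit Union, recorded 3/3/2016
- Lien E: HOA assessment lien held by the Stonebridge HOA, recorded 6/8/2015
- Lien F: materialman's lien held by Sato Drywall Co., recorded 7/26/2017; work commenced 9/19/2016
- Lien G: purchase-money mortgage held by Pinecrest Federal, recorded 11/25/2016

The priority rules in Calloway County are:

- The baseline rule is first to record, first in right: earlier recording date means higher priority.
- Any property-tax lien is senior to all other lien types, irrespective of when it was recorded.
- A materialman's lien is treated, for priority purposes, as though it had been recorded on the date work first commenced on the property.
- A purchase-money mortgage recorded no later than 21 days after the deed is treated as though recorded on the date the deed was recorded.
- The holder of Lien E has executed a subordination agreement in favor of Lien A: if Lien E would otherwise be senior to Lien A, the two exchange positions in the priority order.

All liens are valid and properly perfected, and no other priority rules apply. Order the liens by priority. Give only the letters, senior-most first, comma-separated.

First, effective dates: A is treated as recorded 12/25/2015, the work-commencement date; F relates back to 9/19/2016 (work commenced); G was recorded 145 days after the deed — beyond 21 days — so no relation-back applies.
C is a property-tax lien, so it outranks all other liens regardless of date.
Remaining liens by effective date: E (6/8/2015), A (12/25/2015), D (3/3/2016), F (9/19/2016), G (11/25/2016), B (12/6/2016).
E would otherwise be senior to A, so under the subordination agreement E and A exchange positions.

C, A, E, D, F, G, B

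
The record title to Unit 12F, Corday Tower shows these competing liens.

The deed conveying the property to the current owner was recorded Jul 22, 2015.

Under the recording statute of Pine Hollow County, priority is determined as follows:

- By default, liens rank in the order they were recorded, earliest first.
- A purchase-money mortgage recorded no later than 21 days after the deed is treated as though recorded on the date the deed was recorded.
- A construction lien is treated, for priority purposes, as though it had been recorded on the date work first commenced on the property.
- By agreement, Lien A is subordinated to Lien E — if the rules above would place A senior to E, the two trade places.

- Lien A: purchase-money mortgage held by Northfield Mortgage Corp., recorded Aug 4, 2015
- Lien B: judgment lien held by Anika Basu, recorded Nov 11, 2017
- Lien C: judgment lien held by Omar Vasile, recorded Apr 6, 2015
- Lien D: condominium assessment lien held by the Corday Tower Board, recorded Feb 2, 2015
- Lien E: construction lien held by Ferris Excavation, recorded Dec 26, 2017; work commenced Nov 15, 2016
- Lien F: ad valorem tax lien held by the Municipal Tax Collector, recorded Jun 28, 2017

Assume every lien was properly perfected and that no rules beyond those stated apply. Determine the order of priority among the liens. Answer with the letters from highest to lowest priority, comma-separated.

D, C, E, A, F, B

Effective dates: A's effective date is the deed date, Jul 22, 2015; E relates back to Nov 15, 2016 (work commenced).
Ordering by effective date: D (Feb 2, 2015), C (Apr 6, 2015), A (Jul 22, 2015), E (Nov 15, 2016), F (Jun 28, 2017), B (Nov 11, 2017).
Because A would otherwise rank above E, the subordination swaps them.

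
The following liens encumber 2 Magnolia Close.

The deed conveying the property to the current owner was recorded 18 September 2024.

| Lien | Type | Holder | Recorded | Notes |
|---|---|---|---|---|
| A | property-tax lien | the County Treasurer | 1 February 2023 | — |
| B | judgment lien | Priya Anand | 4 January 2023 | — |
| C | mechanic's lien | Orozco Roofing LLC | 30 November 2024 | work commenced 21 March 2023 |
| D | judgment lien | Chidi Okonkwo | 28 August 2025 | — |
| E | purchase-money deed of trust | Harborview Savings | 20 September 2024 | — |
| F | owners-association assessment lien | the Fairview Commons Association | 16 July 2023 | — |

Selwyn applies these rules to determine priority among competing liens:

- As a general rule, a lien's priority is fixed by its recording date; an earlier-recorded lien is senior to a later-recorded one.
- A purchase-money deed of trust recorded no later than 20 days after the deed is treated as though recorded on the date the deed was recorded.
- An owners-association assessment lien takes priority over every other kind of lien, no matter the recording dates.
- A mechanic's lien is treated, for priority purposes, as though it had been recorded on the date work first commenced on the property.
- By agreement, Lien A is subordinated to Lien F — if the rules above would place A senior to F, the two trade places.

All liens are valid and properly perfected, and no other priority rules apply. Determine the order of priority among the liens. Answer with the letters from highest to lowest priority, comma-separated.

Adjusting effective dates: C's effective date is 21 March 2023, when work began; E's effective date is the deed date, 18 September 2024.
F is an owners-association assessment lien and takes priority over every other lien.
Ordering the rest by effective date: B (4 January 2023), A (1 February 2023), C (21 March 2023), E (18 September 2024), D (28 August 2025).
Since A is not senior to F, the subordination leaves the order unchanged.

F, B, A, C, E, D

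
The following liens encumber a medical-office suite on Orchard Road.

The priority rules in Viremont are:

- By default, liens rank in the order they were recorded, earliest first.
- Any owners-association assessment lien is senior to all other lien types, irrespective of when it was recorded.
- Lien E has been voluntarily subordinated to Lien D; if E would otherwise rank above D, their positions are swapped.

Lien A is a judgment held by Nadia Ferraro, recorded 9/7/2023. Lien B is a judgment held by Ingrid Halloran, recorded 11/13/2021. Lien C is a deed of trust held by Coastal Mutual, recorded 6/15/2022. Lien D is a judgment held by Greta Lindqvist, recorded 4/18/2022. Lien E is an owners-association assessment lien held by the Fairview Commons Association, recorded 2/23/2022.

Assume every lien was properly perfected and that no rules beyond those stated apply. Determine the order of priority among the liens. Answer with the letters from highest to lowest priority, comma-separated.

E, as an owners-association assessment lien, has superpriority and ranks first.
The other liens, earliest effective date first: B (11/13/2021), D (4/18/2022), C (6/15/2022), A (9/7/2023).
E is senior to D before the subordination, so the two trade places.

D, B, E, C, A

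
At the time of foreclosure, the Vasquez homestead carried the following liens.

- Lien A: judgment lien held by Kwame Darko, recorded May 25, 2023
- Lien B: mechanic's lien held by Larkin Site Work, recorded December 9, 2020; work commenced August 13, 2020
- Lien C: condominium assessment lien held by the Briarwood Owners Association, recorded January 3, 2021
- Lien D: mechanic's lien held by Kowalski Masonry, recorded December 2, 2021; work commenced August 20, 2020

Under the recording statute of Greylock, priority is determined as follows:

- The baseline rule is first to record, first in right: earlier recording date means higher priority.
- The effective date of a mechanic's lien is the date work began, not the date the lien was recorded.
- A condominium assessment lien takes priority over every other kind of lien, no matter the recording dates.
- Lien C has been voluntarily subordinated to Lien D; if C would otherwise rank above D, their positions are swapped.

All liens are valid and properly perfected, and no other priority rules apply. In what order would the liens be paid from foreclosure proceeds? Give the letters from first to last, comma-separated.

D, B, C, A

First, effective dates: B is treated as recorded August 13, 2020, the work-commencement date; D relates back to August 20, 2020 (work commenced).
C is a condominium assessment lien, so it outranks all other liens regardless of date.
Remaining liens by effective date: B (August 13, 2020), D (August 20, 2020), A (May 25, 2023).
Because C would otherwise rank above D, the subordination swaps them.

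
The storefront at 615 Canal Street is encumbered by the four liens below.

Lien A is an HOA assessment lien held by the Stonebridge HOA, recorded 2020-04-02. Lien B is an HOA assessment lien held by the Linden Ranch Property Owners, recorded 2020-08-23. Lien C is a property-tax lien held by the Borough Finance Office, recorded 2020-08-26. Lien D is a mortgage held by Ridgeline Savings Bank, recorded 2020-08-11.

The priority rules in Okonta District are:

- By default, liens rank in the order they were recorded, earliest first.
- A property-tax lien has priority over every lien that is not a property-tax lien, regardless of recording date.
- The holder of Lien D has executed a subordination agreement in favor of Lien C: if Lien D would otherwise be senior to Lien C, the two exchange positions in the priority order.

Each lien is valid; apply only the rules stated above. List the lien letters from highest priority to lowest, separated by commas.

As a property-tax lien, C is senior to every other lien.
Ordering the rest by effective date: A (2020-04-02), D (2020-08-11), B (2020-08-23).
Since D is not senior to C, the subordination leaves the order unchanged.

C, A, D, B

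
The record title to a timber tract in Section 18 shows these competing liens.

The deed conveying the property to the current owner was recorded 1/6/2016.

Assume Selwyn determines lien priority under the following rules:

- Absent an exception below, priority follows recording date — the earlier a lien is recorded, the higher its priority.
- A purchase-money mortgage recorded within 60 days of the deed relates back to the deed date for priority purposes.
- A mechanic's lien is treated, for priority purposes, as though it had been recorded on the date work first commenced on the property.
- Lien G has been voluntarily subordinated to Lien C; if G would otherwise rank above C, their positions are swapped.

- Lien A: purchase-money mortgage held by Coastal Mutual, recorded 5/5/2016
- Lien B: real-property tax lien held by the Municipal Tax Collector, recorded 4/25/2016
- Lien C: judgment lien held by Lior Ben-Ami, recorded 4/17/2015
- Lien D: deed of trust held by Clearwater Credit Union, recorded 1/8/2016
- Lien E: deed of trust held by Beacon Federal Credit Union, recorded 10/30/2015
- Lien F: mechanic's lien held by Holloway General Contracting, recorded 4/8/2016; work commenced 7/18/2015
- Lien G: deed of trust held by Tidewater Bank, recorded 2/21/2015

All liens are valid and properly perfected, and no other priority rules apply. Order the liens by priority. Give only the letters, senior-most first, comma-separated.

First, effective dates: A was recorded 120 days after the deed — beyond 60 days — so no relation-back applies; F relates back to 7/18/2015 (work commenced).
Sorted by effective date: G (2/21/2015), C (4/17/2015), F (7/18/2015), E (10/30/2015), D (1/8/2016), B (4/25/2016), A (5/5/2016).
Because G would otherwise rank above C, the subordination swaps them.

C, G, F, E, D, B, A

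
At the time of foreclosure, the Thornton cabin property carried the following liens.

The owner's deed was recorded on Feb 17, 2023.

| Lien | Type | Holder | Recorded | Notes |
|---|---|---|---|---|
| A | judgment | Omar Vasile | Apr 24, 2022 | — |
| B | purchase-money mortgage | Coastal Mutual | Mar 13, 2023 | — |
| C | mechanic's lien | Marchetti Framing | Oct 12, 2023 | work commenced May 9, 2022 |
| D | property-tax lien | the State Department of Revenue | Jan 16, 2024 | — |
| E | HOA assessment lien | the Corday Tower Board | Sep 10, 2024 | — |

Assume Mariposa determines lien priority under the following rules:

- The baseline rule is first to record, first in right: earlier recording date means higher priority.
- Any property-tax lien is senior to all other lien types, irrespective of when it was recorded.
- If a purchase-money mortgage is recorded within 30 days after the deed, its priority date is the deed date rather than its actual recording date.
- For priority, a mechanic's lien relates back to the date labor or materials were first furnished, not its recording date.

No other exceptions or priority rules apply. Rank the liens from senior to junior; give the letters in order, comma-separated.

D, A, C, B, E

First, effective dates: B's effective date is the deed date, Feb 17, 2023; C is treated as recorded May 9, 2022, the work-commencement date.
D is a property-tax lien, so it outranks all other liens regardless of date.
Ordering the rest by effective date: A (Apr 24, 2022), C (May 9, 2022), B (Feb 17, 2023), E (Sep 10, 2024).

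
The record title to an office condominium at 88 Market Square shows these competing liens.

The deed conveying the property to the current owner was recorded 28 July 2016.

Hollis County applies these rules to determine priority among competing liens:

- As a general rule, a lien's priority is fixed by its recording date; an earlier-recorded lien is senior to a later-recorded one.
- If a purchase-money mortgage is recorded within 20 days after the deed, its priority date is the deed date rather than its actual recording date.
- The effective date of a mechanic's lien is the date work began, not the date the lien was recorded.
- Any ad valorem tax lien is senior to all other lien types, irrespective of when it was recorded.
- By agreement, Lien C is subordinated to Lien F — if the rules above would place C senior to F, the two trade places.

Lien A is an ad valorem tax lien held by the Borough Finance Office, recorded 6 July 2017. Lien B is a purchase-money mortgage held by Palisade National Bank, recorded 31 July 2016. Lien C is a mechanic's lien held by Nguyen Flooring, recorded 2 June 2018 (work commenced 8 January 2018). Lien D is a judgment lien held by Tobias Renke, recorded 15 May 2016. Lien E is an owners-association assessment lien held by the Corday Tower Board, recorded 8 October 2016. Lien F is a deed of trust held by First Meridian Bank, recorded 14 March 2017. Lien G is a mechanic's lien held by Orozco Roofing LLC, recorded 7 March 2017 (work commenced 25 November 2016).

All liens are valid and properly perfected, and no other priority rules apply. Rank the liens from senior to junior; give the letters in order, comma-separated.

Effective dates after the stated exceptions: B relates back to the deed date 28 July 2016; C is treated as recorded 8 January 2018, the work-commencement date; G's effective date is 25 November 2016, when work began.
As an ad valorem tax lien, A is senior to every other lien.
Ordering the rest by effective date: D (15 May 2016), B (28 July 2016), E (8 October 2016), G (25 November 2016), F (14 March 2017), C (8 January 2018).
C already ranks below F; the subordination has no effect.

A, D, B, E, G, F, C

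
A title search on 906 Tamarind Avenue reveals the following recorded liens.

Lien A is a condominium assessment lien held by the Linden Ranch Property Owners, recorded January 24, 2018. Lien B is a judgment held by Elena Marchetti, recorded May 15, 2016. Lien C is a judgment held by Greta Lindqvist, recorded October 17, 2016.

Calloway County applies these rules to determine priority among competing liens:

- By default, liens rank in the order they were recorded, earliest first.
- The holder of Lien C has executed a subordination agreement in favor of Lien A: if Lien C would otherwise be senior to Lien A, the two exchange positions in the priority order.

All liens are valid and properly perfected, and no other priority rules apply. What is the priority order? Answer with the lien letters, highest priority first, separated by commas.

Sorted by effective date: B (May 15, 2016), C (October 17, 2016), A (January 24, 2018).
C would otherwise be senior to A, so under the subordination agreement C and A exchange positions.

B, A, C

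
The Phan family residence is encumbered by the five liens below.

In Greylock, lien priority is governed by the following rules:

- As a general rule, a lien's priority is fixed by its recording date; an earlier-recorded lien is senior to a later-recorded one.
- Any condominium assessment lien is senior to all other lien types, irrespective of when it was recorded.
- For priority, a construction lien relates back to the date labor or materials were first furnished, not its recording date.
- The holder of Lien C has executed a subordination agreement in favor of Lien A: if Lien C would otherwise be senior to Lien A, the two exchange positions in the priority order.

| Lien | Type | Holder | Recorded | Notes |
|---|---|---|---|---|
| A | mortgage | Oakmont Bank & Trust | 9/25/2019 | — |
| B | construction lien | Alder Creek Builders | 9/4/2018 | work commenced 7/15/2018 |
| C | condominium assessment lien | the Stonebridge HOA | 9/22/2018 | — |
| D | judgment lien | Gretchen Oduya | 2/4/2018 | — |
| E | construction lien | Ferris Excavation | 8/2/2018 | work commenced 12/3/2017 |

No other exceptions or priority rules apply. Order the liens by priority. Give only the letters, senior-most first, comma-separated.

First, effective dates: B is treated as recorded 7/15/2018, the work-commencement date; E's effective date is 12/3/2017, when work began.
As a condominium assessment lien, C is senior to every other lien.
Remaining liens by effective date: E (12/3/2017), D (2/4/2018), B (7/15/2018), A (9/25/2019).
The subordination applies — C was senior to A — so C and A swap.

A, E, D, B, C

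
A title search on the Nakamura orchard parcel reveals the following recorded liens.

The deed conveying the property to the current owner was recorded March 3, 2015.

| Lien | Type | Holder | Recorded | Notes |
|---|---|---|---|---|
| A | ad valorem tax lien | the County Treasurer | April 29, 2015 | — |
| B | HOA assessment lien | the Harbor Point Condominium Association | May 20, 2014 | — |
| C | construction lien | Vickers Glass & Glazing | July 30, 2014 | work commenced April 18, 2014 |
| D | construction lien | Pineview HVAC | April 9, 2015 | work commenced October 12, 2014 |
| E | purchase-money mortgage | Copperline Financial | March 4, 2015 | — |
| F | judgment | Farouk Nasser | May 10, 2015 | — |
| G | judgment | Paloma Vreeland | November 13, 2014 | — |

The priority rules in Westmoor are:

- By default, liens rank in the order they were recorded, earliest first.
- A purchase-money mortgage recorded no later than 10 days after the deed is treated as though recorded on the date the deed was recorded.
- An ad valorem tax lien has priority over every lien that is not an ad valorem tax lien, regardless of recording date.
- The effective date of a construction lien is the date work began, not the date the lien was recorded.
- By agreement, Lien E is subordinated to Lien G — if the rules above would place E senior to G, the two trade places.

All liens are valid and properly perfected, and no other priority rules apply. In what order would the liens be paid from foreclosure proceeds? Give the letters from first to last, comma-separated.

Effective dates after the stated exceptions: C's effective date is April 18, 2014, when work began; D's effective date is October 12, 2014, when work began; E's effective date is the deed date, March 3, 2015.
A, as an ad valorem tax lien, has superpriority and ranks first.
Among the remaining liens, by effective date: C (April 18, 2014), B (May 20, 2014), D (October 12, 2014), G (November 13, 2014), E (March 3, 2015), F (May 10, 2015).
E already ranks below G; the subordination has no effect.

A, C, B, D, G, E, F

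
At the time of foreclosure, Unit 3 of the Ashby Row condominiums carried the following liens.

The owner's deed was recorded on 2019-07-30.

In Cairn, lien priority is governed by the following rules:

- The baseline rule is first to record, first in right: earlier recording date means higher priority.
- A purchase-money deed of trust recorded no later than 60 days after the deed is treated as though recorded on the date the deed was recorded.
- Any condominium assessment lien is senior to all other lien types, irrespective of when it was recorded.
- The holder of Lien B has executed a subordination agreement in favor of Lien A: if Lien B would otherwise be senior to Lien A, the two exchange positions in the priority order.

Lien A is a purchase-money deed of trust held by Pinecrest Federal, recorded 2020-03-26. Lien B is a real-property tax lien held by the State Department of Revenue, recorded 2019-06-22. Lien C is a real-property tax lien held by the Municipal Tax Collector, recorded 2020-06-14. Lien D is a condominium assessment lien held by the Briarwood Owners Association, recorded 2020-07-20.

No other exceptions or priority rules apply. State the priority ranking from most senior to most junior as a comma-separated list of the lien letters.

D, A, B, C

Effective dates: A was recorded 240 days after the deed, outside the 60-day window, so it keeps its recording date.
As a condominium assessment lien, D is senior to every other lien.
The other liens, earliest effective date first: B (2019-06-22), A (2020-03-26), C (2020-06-14).
Because B would otherwise rank above A, the subordination swaps them.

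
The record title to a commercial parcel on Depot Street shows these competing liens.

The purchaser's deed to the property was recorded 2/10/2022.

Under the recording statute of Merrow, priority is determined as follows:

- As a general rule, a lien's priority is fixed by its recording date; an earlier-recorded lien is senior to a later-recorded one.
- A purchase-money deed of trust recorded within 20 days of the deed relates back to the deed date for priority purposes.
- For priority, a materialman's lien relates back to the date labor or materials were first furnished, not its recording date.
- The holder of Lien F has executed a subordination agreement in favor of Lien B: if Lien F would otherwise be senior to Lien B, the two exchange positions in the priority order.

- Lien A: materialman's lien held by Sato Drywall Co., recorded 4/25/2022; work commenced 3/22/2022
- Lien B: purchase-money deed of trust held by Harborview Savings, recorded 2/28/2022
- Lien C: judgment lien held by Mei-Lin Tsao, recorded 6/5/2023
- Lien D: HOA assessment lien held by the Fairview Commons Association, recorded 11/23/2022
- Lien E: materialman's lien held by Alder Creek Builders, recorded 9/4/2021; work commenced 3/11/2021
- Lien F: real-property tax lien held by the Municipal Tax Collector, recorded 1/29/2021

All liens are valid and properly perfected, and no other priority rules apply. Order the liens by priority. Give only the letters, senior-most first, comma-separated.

B, E, F, A, D, C

Adjusting effective dates: A is treated as recorded 3/22/2022, the work-commencement date; B's effective date is the deed date, 2/10/2022; E is treated as recorded 3/11/2021, the work-commencement date.
By effective date: F (1/29/2021), E (3/11/2021), B (2/10/2022), A (3/22/2022), D (11/23/2022), C (6/5/2023).
Because F would otherwise rank above B, the subordination swaps them.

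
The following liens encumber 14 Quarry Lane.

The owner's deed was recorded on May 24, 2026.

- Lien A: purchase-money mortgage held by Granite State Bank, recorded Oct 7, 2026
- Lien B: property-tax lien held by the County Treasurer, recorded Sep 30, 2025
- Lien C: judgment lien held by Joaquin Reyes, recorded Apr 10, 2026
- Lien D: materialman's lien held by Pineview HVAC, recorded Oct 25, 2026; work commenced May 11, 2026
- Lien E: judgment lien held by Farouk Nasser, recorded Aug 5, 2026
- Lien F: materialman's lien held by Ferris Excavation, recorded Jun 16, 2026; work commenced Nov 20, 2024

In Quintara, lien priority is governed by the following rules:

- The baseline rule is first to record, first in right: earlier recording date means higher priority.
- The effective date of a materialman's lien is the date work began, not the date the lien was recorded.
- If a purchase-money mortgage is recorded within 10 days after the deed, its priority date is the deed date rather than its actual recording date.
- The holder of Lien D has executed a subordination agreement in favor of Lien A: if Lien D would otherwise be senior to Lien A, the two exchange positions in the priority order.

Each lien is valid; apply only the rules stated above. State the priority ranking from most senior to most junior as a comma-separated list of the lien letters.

Effective dates: A was recorded 136 days after the deed — beyond 10 days — so no relation-back applies; D is treated as recorded May 11, 2026, the work-commencement date; F is treated as recorded Nov 20, 2024, the work-commencement date.
By effective date, earliest first: F (Nov 20, 2024), B (Sep 30, 2025), C (Apr 10, 2026), D (May 11, 2026), E (Aug 5, 2026), A (Oct 7, 2026).
D is senior to A before the subordination, so the two trade places.

F, B, C, A, E, D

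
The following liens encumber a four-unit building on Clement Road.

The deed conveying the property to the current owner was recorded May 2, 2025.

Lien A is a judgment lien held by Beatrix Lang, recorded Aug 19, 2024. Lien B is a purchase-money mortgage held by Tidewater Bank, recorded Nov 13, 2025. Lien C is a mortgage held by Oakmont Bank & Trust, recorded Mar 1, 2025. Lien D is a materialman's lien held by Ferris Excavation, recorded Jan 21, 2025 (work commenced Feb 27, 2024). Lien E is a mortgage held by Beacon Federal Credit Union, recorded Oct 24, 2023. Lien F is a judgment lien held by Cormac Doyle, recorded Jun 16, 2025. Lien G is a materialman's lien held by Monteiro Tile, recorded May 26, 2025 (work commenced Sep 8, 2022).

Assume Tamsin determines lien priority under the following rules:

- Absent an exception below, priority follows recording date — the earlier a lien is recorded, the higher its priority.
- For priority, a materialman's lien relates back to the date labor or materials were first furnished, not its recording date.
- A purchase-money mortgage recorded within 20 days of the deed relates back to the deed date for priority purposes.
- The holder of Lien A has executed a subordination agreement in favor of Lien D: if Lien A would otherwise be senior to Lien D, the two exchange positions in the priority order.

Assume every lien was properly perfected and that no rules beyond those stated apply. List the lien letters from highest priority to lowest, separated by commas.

Effective dates after the stated exceptions: B missed the 20-day window (195 days after the deed), so its recording date stands; D's effective date is Feb 27, 2024, when work began; G's effective date is Sep 8, 2022, when work began.
Ordering by effective date: G (Sep 8, 2022), E (Oct 24, 2023), D (Feb 27, 2024), A (Aug 19, 2024), C (Mar 1, 2025), F (Jun 16, 2025), B (Nov 13, 2025).
A is already junior to D, so the subordination agreement changes nothing.

G, E, D, A, C, F, B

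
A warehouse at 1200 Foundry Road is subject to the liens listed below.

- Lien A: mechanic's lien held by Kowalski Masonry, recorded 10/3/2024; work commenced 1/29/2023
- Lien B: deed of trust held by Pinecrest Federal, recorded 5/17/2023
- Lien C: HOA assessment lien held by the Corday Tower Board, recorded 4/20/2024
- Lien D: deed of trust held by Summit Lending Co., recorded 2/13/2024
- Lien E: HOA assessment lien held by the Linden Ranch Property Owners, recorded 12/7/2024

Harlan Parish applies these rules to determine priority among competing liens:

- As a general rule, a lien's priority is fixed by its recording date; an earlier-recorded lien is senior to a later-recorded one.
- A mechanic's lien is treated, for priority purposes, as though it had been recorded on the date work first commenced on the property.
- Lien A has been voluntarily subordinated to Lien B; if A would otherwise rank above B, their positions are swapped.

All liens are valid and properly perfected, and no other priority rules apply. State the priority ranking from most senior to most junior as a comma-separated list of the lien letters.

Effective dates: A is treated as recorded 1/29/2023, the work-commencement date.
Ordering by effective date: A (1/29/2023), B (5/17/2023), D (2/13/2024), C (4/20/2024), E (12/7/2024).
The subordination applies — A was senior to B — so A and B swap.

B, A, D, C, E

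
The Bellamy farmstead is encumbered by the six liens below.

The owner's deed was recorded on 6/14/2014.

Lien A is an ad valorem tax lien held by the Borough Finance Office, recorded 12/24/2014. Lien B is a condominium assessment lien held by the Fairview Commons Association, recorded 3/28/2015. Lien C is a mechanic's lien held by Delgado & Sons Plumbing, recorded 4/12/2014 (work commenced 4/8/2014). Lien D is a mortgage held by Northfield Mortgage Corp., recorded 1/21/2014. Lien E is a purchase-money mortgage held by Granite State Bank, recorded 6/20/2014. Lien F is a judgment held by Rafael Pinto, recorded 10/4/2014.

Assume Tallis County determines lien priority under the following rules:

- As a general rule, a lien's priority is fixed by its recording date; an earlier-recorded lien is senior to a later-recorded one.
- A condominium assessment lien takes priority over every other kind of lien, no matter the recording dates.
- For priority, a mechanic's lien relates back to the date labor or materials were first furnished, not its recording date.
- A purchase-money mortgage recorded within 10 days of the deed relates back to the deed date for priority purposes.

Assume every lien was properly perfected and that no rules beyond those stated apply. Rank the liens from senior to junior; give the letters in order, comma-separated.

B, D, C, E, F, A

First, effective dates: C's effective date is 4/8/2014, when work began; E's effective date is the deed date, 6/14/2014.
B is a condominium assessment lien and takes priority over every other lien.
Ordering the rest by effective date: D (1/21/2014), C (4/8/2014), E (6/14/2014), F (10/4/2014), A (12/24/2014).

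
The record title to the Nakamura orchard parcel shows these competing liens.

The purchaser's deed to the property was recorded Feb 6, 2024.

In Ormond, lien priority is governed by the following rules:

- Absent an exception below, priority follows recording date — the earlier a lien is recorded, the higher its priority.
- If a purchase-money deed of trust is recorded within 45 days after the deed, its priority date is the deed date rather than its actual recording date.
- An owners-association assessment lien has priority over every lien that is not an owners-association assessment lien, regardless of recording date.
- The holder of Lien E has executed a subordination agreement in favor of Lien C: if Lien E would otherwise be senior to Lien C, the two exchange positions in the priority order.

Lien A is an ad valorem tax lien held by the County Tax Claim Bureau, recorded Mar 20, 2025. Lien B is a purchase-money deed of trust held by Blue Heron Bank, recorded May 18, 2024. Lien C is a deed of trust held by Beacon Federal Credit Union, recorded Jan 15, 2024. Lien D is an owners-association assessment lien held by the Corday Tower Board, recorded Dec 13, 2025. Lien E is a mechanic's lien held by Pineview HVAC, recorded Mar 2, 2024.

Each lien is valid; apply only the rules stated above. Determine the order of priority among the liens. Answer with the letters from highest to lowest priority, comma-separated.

D, C, E, B, A

Adjusting effective dates: B was recorded 102 days after the deed — beyond 45 days — so no relation-back applies.
D, as an owners-association assessment lien, has superpriority and ranks first.
Ordering the rest by effective date: C (Jan 15, 2024), E (Mar 2, 2024), B (May 18, 2024), A (Mar 20, 2025).
E is already junior to C, so the subordination agreement changes nothing.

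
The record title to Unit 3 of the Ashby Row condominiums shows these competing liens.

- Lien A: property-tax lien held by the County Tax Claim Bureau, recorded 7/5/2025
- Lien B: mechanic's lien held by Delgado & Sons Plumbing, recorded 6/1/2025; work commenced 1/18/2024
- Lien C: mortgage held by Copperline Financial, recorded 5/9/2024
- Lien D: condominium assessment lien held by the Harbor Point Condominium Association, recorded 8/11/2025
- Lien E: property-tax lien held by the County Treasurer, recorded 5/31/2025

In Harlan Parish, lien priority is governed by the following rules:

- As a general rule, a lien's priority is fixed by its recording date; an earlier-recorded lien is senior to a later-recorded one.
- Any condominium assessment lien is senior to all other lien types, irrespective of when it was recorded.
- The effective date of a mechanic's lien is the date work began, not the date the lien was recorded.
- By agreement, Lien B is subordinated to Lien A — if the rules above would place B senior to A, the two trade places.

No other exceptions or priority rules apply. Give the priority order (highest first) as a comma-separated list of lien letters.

Effective dates after the stated exceptions: B is treated as recorded 1/18/2024, the work-commencement date.
D, as a condominium assessment lien, has superpriority and ranks first.
The other liens, earliest effective date first: B (1/18/2024), C (5/9/2024), E (5/31/2025), A (7/5/2025).
B would otherwise be senior to A, so under the subordination agreement B and A exchange positions.

D, A, C, E, B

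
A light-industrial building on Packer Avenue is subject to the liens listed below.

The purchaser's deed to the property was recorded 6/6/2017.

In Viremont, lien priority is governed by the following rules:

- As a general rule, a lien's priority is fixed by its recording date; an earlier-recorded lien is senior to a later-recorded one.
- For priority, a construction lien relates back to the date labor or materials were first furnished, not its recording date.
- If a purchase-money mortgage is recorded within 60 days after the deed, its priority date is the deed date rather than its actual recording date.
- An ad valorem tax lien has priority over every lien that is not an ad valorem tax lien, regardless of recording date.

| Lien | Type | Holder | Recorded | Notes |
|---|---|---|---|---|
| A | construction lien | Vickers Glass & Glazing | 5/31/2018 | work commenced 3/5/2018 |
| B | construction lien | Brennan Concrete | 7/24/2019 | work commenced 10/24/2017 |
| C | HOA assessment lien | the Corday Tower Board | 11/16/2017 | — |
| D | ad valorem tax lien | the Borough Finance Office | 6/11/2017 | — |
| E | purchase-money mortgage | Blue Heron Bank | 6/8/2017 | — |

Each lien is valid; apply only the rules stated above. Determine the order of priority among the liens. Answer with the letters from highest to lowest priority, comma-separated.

Effective dates after the stated exceptions: A's effective date is 3/5/2018, when work began; B relates back to 10/24/2017 (work commenced); E's effective date is the deed date, 6/6/2017.
D is an ad valorem tax lien, so it outranks all other liens regardless of date.
Remaining liens by effective date: E (6/6/2017), B (10/24/2017), C (11/16/2017), A (3/5/2018).

D, E, B, C, A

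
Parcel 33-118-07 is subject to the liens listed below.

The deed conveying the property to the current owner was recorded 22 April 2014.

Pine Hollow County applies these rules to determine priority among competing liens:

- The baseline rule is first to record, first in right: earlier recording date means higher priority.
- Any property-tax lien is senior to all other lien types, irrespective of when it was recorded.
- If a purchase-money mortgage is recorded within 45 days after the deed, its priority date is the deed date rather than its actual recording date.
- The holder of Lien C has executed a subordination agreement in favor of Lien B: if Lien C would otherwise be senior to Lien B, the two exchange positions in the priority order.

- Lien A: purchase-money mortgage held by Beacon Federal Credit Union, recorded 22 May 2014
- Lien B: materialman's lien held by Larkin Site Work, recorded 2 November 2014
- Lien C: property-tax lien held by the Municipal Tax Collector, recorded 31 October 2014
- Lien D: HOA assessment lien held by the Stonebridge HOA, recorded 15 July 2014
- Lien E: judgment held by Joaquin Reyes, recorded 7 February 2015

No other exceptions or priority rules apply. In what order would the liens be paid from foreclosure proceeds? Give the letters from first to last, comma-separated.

B, A, D, C, E

First, effective dates: A was recorded within the 45-day window, so its effective date is the deed date 22 April 2014.
C, as a property-tax lien, has superpriority and ranks first.
The other liens, earliest effective date first: A (22 April 2014), D (15 July 2014), B (2 November 2014), E (7 February 2015).
Because C would otherwise rank above B, the subordination swaps them.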